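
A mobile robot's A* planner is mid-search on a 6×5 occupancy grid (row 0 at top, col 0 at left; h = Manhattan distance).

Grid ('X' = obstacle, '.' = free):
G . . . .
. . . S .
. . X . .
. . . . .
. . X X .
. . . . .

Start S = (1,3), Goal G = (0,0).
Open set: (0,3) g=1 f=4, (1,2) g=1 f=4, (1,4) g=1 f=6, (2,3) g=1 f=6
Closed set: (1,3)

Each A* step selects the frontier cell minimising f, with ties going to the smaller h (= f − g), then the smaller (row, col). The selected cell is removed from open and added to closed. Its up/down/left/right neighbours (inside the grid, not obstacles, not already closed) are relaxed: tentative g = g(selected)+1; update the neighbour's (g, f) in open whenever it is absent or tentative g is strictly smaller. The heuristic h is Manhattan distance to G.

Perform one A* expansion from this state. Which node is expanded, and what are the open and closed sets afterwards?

expanded=(0,3); open=[(0,2) g=2 f=4, (0,4) g=2 f=6, (1,2) g=1 f=4, (1,4) g=1 f=6, (2,3) g=1 f=6]; closed=[(0,3), (1,3)]

step 1: expand (0,3) (f=4, h=3) → closed; open now [(0,2) g=2 f=4, (0,4) g=2 f=6, (1,2) g=1 f=4, (1,4) g=1 f=6, (2,3) g=1 f=6]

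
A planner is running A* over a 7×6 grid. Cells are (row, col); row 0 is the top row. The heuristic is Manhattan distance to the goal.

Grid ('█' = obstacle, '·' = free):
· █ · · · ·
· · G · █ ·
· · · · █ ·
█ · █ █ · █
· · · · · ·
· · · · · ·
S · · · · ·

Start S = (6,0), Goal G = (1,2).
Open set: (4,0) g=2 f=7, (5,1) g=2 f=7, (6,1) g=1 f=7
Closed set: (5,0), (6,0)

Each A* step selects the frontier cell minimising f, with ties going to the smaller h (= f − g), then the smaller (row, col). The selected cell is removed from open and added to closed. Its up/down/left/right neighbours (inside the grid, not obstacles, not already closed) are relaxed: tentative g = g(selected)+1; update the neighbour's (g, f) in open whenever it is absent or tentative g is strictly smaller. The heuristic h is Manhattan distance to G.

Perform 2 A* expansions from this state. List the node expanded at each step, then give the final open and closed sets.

step 1: expand (4,0) (f=7, h=5) → closed; open now [(4,1) g=3 f=7, (5,1) g=2 f=7, (6,1) g=1 f=7]
step 2: expand (4,1) (f=7, h=4) → closed; open now [(3,1) g=4 f=7, (4,2) g=4 f=7, (5,1) g=2 f=7, (6,1) g=1 f=7]

order=[(4,0) → (4,1)]; open=[(3,1) g=4 f=7, (4,2) g=4 f=7, (5,1) g=2 f=7, (6,1) g=1 f=7]; closed=[(4,0), (4,1), (5,0), (6,0)]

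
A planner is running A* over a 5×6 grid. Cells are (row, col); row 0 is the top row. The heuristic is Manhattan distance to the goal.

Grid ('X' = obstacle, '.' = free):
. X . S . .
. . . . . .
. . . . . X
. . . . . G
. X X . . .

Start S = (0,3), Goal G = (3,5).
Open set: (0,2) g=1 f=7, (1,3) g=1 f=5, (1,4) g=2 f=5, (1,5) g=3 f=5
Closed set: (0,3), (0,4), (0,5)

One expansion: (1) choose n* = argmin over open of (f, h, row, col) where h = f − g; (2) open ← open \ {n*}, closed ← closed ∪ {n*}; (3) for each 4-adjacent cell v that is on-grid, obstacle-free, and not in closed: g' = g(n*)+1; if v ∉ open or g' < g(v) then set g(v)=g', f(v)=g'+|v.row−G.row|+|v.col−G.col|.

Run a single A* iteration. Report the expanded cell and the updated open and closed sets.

expanded=(1,5); open=[(0,2) g=1 f=7, (1,3) g=1 f=5, (1,4) g=2 f=5]; closed=[(0,3), (0,4), (0,5), (1,5)]

step 1: expand (1,5) (f=5, h=2) → closed; open now [(0,2) g=1 f=7, (1,3) g=1 f=5, (1,4) g=2 f=5]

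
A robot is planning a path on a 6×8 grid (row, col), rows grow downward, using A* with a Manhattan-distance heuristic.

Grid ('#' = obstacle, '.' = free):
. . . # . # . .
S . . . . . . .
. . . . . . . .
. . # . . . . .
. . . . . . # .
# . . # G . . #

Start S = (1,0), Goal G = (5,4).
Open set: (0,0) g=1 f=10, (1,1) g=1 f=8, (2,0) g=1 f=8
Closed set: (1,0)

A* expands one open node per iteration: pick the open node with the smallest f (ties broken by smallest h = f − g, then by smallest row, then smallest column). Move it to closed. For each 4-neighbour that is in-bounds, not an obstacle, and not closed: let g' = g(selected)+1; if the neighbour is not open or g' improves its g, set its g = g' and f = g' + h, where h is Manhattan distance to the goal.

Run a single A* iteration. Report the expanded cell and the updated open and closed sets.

step 1: expand (1,1) (f=8, h=7) → closed; open now [(0,0) g=1 f=10, (0,1) g=2 f=10, (1,2) g=2 f=8, (2,0) g=1 f=8, (2,1) g=2 f=8]

expanded=(1,1); open=[(0,0) g=1 f=10, (0,1) g=2 f=10, (1,2) g=2 f=8, (2,0) g=1 f=8, (2,1) g=2 f=8]; closed=[(1,0), (1,1)]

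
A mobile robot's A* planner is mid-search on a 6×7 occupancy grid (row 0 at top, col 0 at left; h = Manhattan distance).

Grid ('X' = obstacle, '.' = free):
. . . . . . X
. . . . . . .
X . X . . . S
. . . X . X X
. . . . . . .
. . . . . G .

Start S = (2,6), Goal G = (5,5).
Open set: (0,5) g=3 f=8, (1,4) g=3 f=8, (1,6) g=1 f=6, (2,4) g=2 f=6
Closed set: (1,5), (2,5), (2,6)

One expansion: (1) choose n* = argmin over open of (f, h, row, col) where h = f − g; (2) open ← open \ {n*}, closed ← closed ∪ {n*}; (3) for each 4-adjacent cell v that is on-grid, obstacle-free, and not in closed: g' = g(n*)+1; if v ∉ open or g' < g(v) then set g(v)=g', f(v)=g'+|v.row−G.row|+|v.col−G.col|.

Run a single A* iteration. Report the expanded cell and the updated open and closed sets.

step 1: expand (2,4) (f=6, h=4) → closed; open now [(0,5) g=3 f=8, (1,4) g=3 f=8, (1,6) g=1 f=6, (2,3) g=3 f=8, (3,4) g=3 f=6]

expanded=(2,4); open=[(0,5) g=3 f=8, (1,4) g=3 f=8, (1,6) g=1 f=6, (2,3) g=3 f=8, (3,4) g=3 f=6]; closed=[(1,5), (2,4), (2,5), (2,6)]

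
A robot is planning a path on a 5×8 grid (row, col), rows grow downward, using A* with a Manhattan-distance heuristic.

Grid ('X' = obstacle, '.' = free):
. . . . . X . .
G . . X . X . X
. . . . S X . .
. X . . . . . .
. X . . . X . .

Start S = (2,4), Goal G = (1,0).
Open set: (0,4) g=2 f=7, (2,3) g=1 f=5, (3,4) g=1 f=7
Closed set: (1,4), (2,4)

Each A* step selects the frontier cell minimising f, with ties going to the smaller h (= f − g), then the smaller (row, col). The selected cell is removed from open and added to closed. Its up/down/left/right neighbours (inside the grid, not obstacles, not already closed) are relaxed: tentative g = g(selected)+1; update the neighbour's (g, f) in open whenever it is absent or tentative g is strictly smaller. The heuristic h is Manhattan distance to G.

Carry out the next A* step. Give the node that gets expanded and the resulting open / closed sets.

step 1: expand (2,3) (f=5, h=4) → closed; open now [(0,4) g=2 f=7, (2,2) g=2 f=5, (3,3) g=2 f=7, (3,4) g=1 f=7]

expanded=(2,3); open=[(0,4) g=2 f=7, (2,2) g=2 f=5, (3,3) g=2 f=7, (3,4) g=1 f=7]; closed=[(1,4), (2,3), (2,4)]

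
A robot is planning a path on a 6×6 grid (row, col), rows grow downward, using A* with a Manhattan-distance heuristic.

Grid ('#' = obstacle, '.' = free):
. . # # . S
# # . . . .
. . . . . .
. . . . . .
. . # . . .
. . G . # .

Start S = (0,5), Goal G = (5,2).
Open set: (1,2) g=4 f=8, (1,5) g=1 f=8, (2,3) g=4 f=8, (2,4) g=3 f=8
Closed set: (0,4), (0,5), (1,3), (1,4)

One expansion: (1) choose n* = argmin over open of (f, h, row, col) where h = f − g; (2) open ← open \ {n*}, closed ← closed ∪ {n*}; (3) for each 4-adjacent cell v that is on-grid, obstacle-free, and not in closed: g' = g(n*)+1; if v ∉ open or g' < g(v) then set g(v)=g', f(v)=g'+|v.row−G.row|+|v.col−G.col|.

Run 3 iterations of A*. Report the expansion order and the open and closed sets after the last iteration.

order=[(1,2) → (2,2) → (3,2)]; open=[(1,5) g=1 f=8, (2,1) g=6 f=10, (2,3) g=4 f=8, (2,4) g=3 f=8, (3,1) g=7 f=10, (3,3) g=7 f=10]; closed=[(0,4), (0,5), (1,2), (1,3), (1,4), (2,2), (3,2)]

step 1: expand (1,2) (f=8, h=4) → closed; open now [(1,5) g=1 f=8, (2,2) g=5 f=8, (2,3) g=4 f=8, (2,4) g=3 f=8]
step 2: expand (2,2) (f=8, h=3) → closed; open now [(1,5) g=1 f=8, (2,1) g=6 f=10, (2,3) g=4 f=8, (2,4) g=3 f=8, (3,2) g=6 f=8]
step 3: expand (3,2) (f=8, h=2) → closed; open now [(1,5) g=1 f=8, (2,1) g=6 f=10, (2,3) g=4 f=8, (2,4) g=3 f=8, (3,1) g=7 f=10, (3,3) g=7 f=10]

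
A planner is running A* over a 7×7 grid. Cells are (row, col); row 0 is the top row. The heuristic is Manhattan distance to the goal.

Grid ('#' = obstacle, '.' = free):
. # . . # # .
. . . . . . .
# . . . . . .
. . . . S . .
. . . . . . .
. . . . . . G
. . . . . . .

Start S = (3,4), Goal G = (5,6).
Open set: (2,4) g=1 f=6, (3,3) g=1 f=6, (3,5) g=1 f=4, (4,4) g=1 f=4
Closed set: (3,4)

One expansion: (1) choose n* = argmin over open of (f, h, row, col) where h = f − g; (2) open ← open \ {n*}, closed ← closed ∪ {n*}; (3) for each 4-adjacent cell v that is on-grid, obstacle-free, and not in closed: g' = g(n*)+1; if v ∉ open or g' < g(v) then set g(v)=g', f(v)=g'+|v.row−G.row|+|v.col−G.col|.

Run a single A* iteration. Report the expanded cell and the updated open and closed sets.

step 1: expand (3,5) (f=4, h=3) → closed; open now [(2,4) g=1 f=6, (2,5) g=2 f=6, (3,3) g=1 f=6, (3,6) g=2 f=4, (4,4) g=1 f=4, (4,5) g=2 f=4]

expanded=(3,5); open=[(2,4) g=1 f=6, (2,5) g=2 f=6, (3,3) g=1 f=6, (3,6) g=2 f=4, (4,4) g=1 f=4, (4,5) g=2 f=4]; closed=[(3,4), (3,5)]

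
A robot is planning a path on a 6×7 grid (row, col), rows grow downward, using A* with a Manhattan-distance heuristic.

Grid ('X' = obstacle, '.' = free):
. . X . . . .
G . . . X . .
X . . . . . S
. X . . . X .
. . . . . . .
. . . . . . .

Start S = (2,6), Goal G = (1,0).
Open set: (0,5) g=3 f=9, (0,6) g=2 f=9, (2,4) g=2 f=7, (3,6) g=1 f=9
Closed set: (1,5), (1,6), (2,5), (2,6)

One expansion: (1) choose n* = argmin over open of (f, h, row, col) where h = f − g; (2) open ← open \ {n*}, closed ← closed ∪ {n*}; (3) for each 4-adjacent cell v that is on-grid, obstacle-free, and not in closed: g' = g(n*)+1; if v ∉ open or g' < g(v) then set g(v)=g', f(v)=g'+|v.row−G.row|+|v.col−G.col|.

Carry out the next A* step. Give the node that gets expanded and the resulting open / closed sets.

step 1: expand (2,4) (f=7, h=5) → closed; open now [(0,5) g=3 f=9, (0,6) g=2 f=9, (2,3) g=3 f=7, (3,4) g=3 f=9, (3,6) g=1 f=9]

expanded=(2,4); open=[(0,5) g=3 f=9, (0,6) g=2 f=9, (2,3) g=3 f=7, (3,4) g=3 f=9, (3,6) g=1 f=9]; closed=[(1,5), (1,6), (2,4), (2,5), (2,6)]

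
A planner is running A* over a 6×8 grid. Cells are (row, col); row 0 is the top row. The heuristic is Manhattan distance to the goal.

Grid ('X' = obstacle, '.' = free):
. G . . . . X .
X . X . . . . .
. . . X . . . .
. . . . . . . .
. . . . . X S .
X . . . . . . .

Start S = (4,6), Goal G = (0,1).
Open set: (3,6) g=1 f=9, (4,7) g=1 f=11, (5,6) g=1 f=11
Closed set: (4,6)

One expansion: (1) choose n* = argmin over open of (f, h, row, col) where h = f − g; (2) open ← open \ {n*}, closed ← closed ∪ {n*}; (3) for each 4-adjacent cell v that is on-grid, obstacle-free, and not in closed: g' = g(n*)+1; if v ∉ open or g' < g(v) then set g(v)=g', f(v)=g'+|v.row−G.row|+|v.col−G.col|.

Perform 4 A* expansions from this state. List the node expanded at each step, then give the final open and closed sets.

step 1: expand (3,6) (f=9, h=8) → closed; open now [(2,6) g=2 f=9, (3,5) g=2 f=9, (3,7) g=2 f=11, (4,7) g=1 f=11, (5,6) g=1 f=11]
step 2: expand (2,6) (f=9, h=7) → closed; open now [(1,6) g=3 f=9, (2,5) g=3 f=9, (2,7) g=3 f=11, (3,5) g=2 f=9, (3,7) g=2 f=11, (4,7) g=1 f=11, (5,6) g=1 f=11]
step 3: expand (1,6) (f=9, h=6) → closed; open now [(1,5) g=4 f=9, (1,7) g=4 f=11, (2,5) g=3 f=9, (2,7) g=3 f=11, (3,5) g=2 f=9, (3,7) g=2 f=11, (4,7) g=1 f=11, (5,6) g=1 f=11]
step 4: expand (1,5) (f=9, h=5) → closed; open now [(0,5) g=5 f=9, (1,4) g=5 f=9, (1,7) g=4 f=11, (2,5) g=3 f=9, (2,7) g=3 f=11, (3,5) g=2 f=9, (3,7) g=2 f=11, (4,7) g=1 f=11, (5,6) g=1 f=11]

order=[(3,6) → (2,6) → (1,6) → (1,5)]; open=[(0,5) g=5 f=9, (1,4) g=5 f=9, (1,7) g=4 f=11, (2,5) g=3 f=9, (2,7) g=3 f=11, (3,5) g=2 f=9, (3,7) g=2 f=11, (4,7) g=1 f=11, (5,6) g=1 f=11]; closed=[(1,5), (1,6), (2,6), (3,6), (4,6)]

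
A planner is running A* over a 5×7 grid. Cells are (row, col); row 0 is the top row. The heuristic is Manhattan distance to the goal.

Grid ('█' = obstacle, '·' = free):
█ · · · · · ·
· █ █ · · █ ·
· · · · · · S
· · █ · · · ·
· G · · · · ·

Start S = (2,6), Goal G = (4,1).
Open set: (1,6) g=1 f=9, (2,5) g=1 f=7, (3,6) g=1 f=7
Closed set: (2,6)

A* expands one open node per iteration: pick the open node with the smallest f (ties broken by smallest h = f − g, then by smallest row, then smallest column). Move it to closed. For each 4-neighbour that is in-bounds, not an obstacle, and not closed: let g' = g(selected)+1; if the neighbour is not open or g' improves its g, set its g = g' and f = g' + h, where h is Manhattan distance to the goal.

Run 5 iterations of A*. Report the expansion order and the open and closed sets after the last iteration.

order=[(2,5) → (2,4) → (2,3) → (2,2) → (2,1)]; open=[(1,3) g=4 f=9, (1,4) g=3 f=9, (1,6) g=1 f=9, (2,0) g=6 f=9, (3,1) g=6 f=7, (3,3) g=4 f=7, (3,4) g=3 f=7, (3,5) g=2 f=7, (3,6) g=1 f=7]; closed=[(2,1), (2,2), (2,3), (2,4), (2,5), (2,6)]

step 1: expand (2,5) (f=7, h=6) → closed; open now [(1,6) g=1 f=9, (2,4) g=2 f=7, (3,5) g=2 f=7, (3,6) g=1 f=7]
step 2: expand (2,4) (f=7, h=5) → closed; open now [(1,4) g=3 f=9, (1,6) g=1 f=9, (2,3) g=3 f=7, (3,4) g=3 f=7, (3,5) g=2 f=7, (3,6) g=1 f=7]
step 3: expand (2,3) (f=7, h=4) → closed; open now [(1,3) g=4 f=9, (1,4) g=3 f=9, (1,6) g=1 f=9, (2,2) g=4 f=7, (3,3) g=4 f=7, (3,4) g=3 f=7, (3,5) g=2 f=7, (3,6) g=1 f=7]
step 4: expand (2,2) (f=7, h=3) → closed; open now [(1,3) g=4 f=9, (1,4) g=3 f=9, (1,6) g=1 f=9, (2,1) g=5 f=7, (3,3) g=4 f=7, (3,4) g=3 f=7, (3,5) g=2 f=7, (3,6) g=1 f=7]
step 5: expand (2,1) (f=7, h=2) → closed; open now [(1,3) g=4 f=9, (1,4) g=3 f=9, (1,6) g=1 f=9, (2,0) g=6 f=9, (3,1) g=6 f=7, (3,3) g=4 f=7, (3,4) g=3 f=7, (3,5) g=2 f=7, (3,6) g=1 f=7]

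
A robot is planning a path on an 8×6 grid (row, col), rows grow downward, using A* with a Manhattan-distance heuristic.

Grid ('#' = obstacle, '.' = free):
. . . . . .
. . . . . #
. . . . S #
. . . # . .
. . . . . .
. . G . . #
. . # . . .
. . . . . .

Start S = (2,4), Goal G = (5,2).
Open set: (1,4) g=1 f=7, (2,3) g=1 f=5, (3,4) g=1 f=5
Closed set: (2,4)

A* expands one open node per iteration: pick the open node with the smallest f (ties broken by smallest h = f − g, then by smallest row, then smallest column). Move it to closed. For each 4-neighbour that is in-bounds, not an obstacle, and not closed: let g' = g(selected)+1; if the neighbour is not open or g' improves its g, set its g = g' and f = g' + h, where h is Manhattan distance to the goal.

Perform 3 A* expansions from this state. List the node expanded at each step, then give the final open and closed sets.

order=[(2,3) → (2,2) → (3,2)]; open=[(1,2) g=3 f=7, (1,3) g=2 f=7, (1,4) g=1 f=7, (2,1) g=3 f=7, (3,1) g=4 f=7, (3,4) g=1 f=5, (4,2) g=4 f=5]; closed=[(2,2), (2,3), (2,4), (3,2)]

step 1: expand (2,3) (f=5, h=4) → closed; open now [(1,3) g=2 f=7, (1,4) g=1 f=7, (2,2) g=2 f=5, (3,4) g=1 f=5]
step 2: expand (2,2) (f=5, h=3) → closed; open now [(1,2) g=3 f=7, (1,3) g=2 f=7, (1,4) g=1 f=7, (2,1) g=3 f=7, (3,2) g=3 f=5, (3,4) g=1 f=5]
step 3: expand (3,2) (f=5, h=2) → closed; open now [(1,2) g=3 f=7, (1,3) g=2 f=7, (1,4) g=1 f=7, (2,1) g=3 f=7, (3,1) g=4 f=7, (3,4) g=1 f=5, (4,2) g=4 f=5]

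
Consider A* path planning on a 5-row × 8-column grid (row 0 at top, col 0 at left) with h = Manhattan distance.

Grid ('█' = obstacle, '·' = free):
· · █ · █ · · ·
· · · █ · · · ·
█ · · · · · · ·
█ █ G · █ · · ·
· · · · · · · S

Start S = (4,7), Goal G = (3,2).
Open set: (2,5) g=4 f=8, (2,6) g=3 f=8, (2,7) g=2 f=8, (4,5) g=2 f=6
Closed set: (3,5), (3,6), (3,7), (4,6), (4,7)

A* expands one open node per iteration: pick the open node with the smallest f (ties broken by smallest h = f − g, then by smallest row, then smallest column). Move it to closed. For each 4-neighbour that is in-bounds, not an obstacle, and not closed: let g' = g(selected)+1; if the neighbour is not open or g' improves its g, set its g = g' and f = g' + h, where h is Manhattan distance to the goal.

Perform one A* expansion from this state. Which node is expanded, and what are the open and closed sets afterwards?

step 1: expand (4,5) (f=6, h=4) → closed; open now [(2,5) g=4 f=8, (2,6) g=3 f=8, (2,7) g=2 f=8, (4,4) g=3 f=6]

expanded=(4,5); open=[(2,5) g=4 f=8, (2,6) g=3 f=8, (2,7) g=2 f=8, (4,4) g=3 f=6]; closed=[(3,5), (3,6), (3,7), (4,5), (4,6), (4,7)]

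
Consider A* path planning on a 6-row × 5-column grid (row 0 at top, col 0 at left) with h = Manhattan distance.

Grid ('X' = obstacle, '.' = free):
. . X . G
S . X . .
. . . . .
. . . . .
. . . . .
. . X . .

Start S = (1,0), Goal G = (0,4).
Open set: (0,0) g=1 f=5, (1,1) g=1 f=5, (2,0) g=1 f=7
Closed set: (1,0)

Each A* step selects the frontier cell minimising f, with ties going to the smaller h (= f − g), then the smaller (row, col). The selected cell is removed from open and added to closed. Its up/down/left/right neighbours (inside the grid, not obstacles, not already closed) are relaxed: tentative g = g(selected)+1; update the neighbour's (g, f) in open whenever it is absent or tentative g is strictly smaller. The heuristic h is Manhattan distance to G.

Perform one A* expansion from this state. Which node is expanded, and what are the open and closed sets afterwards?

step 1: expand (0,0) (f=5, h=4) → closed; open now [(0,1) g=2 f=5, (1,1) g=1 f=5, (2,0) g=1 f=7]

expanded=(0,0); open=[(0,1) g=2 f=5, (1,1) g=1 f=5, (2,0) g=1 f=7]; closed=[(0,0), (1,0)]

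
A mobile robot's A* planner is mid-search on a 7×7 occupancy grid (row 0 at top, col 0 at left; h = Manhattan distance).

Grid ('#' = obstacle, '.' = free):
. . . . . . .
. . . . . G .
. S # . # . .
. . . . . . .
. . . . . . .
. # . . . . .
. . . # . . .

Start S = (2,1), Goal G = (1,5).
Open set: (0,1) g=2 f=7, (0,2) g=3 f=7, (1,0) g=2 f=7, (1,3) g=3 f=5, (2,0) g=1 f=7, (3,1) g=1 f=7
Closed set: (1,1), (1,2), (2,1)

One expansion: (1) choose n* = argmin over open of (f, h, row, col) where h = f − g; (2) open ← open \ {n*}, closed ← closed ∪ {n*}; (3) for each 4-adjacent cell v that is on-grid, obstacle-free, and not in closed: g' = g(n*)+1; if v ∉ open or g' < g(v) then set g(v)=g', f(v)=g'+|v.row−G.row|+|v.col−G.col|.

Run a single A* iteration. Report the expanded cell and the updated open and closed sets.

expanded=(1,3); open=[(0,1) g=2 f=7, (0,2) g=3 f=7, (0,3) g=4 f=7, (1,0) g=2 f=7, (1,4) g=4 f=5, (2,0) g=1 f=7, (2,3) g=4 f=7, (3,1) g=1 f=7]; closed=[(1,1), (1,2), (1,3), (2,1)]

step 1: expand (1,3) (f=5, h=2) → closed; open now [(0,1) g=2 f=7, (0,2) g=3 f=7, (0,3) g=4 f=7, (1,0) g=2 f=7, (1,4) g=4 f=5, (2,0) g=1 f=7, (2,3) g=4 f=7, (3,1) g=1 f=7]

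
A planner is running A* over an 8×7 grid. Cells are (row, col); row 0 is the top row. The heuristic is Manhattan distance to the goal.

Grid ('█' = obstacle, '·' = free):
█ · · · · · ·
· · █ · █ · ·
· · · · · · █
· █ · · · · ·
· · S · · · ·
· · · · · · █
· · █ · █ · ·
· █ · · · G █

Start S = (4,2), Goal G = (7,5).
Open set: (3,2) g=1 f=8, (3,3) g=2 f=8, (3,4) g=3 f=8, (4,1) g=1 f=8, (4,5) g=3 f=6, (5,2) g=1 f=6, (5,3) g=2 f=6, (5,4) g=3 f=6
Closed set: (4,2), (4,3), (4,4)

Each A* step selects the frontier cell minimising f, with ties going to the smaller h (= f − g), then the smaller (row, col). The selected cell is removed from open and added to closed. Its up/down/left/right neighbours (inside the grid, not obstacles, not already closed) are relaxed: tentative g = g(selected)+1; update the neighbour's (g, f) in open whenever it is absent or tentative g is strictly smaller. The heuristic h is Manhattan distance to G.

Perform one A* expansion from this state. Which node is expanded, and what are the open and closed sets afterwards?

expanded=(4,5); open=[(3,2) g=1 f=8, (3,3) g=2 f=8, (3,4) g=3 f=8, (3,5) g=4 f=8, (4,1) g=1 f=8, (4,6) g=4 f=8, (5,2) g=1 f=6, (5,3) g=2 f=6, (5,4) g=3 f=6, (5,5) g=4 f=6]; closed=[(4,2), (4,3), (4,4), (4,5)]

step 1: expand (4,5) (f=6, h=3) → closed; open now [(3,2) g=1 f=8, (3,3) g=2 f=8, (3,4) g=3 f=8, (3,5) g=4 f=8, (4,1) g=1 f=8, (4,6) g=4 f=8, (5,2) g=1 f=6, (5,3) g=2 f=6, (5,4) g=3 f=6, (5,5) g=4 f=6]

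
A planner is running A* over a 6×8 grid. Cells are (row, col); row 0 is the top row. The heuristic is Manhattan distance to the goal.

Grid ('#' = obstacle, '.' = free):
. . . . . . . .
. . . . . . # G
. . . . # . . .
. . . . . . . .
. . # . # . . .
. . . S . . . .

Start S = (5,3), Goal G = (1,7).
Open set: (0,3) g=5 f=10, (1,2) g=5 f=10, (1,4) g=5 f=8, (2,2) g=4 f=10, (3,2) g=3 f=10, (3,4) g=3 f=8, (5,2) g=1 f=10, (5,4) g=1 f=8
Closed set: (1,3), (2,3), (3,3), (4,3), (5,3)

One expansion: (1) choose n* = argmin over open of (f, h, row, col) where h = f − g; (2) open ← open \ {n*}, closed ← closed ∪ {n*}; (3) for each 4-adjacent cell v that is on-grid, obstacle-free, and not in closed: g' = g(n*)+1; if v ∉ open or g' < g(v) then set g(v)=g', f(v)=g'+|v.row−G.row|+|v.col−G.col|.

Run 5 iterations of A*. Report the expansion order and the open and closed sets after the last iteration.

order=[(1,4) → (1,5) → (3,4) → (3,5) → (2,5)]; open=[(0,3) g=5 f=10, (0,4) g=6 f=10, (0,5) g=7 f=10, (1,2) g=5 f=10, (2,2) g=4 f=10, (2,6) g=6 f=8, (3,2) g=3 f=10, (3,6) g=5 f=8, (4,5) g=5 f=10, (5,2) g=1 f=10, (5,4) g=1 f=8]; closed=[(1,3), (1,4), (1,5), (2,3), (2,5), (3,3), (3,4), (3,5), (4,3), (5,3)]

step 1: expand (1,4) (f=8, h=3) → closed; open now [(0,3) g=5 f=10, (0,4) g=6 f=10, (1,2) g=5 f=10, (1,5) g=6 f=8, (2,2) g=4 f=10, (3,2) g=3 f=10, (3,4) g=3 f=8, (5,2) g=1 f=10, (5,4) g=1 f=8]
step 2: expand (1,5) (f=8, h=2) → closed; open now [(0,3) g=5 f=10, (0,4) g=6 f=10, (0,5) g=7 f=10, (1,2) g=5 f=10, (2,2) g=4 f=10, (2,5) g=7 f=10, (3,2) g=3 f=10, (3,4) g=3 f=8, (5,2) g=1 f=10, (5,4) g=1 f=8]
step 3: expand (3,4) (f=8, h=5) → closed; open now [(0,3) g=5 f=10, (0,4) g=6 f=10, (0,5) g=7 f=10, (1,2) g=5 f=10, (2,2) g=4 f=10, (2,5) g=7 f=10, (3,2) g=3 f=10, (3,5) g=4 f=8, (5,2) g=1 f=10, (5,4) g=1 f=8]
step 4: expand (3,5) (f=8, h=4) → closed; open now [(0,3) g=5 f=10, (0,4) g=6 f=10, (0,5) g=7 f=10, (1,2) g=5 f=10, (2,2) g=4 f=10, (2,5) g=5 f=8, (3,2) g=3 f=10, (3,6) g=5 f=8, (4,5) g=5 f=10, (5,2) g=1 f=10, (5,4) g=1 f=8]
step 5: expand (2,5) (f=8, h=3) → closed; open now [(0,3) g=5 f=10, (0,4) g=6 f=10, (0,5) g=7 f=10, (1,2) g=5 f=10, (2,2) g=4 f=10, (2,6) g=6 f=8, (3,2) g=3 f=10, (3,6) g=5 f=8, (4,5) g=5 f=10, (5,2) g=1 f=10, (5,4) g=1 f=8]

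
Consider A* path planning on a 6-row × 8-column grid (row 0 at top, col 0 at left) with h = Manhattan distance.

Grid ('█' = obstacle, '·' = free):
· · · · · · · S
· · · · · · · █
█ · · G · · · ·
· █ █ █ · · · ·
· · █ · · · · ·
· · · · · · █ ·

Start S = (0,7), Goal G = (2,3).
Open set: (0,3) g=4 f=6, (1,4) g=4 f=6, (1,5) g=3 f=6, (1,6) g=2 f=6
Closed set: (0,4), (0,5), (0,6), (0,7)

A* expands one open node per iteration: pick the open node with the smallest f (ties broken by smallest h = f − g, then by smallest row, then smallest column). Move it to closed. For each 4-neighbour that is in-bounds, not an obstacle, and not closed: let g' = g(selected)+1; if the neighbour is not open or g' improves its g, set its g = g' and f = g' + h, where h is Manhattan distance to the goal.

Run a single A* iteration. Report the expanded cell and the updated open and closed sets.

step 1: expand (0,3) (f=6, h=2) → closed; open now [(0,2) g=5 f=8, (1,3) g=5 f=6, (1,4) g=4 f=6, (1,5) g=3 f=6, (1,6) g=2 f=6]

expanded=(0,3); open=[(0,2) g=5 f=8, (1,3) g=5 f=6, (1,4) g=4 f=6, (1,5) g=3 f=6, (1,6) g=2 f=6]; closed=[(0,3), (0,4), (0,5), (0,6), (0,7)]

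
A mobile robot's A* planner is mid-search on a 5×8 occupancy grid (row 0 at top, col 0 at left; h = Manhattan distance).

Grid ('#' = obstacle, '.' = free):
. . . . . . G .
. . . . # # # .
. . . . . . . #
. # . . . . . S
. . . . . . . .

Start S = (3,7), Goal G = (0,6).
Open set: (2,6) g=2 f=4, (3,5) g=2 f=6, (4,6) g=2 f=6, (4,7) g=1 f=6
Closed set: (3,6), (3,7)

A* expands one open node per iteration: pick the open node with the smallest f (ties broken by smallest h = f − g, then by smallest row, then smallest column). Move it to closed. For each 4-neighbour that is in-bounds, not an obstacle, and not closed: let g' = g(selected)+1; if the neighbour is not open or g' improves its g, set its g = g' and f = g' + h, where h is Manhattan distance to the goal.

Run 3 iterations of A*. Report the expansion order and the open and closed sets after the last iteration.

order=[(2,6) → (2,5) → (3,5)]; open=[(2,4) g=4 f=8, (3,4) g=3 f=8, (4,5) g=3 f=8, (4,6) g=2 f=6, (4,7) g=1 f=6]; closed=[(2,5), (2,6), (3,5), (3,6), (3,7)]

step 1: expand (2,6) (f=4, h=2) → closed; open now [(2,5) g=3 f=6, (3,5) g=2 f=6, (4,6) g=2 f=6, (4,7) g=1 f=6]
step 2: expand (2,5) (f=6, h=3) → closed; open now [(2,4) g=4 f=8, (3,5) g=2 f=6, (4,6) g=2 f=6, (4,7) g=1 f=6]
step 3: expand (3,5) (f=6, h=4) → closed; open now [(2,4) g=4 f=8, (3,4) g=3 f=8, (4,5) g=3 f=8, (4,6) g=2 f=6, (4,7) g=1 f=6]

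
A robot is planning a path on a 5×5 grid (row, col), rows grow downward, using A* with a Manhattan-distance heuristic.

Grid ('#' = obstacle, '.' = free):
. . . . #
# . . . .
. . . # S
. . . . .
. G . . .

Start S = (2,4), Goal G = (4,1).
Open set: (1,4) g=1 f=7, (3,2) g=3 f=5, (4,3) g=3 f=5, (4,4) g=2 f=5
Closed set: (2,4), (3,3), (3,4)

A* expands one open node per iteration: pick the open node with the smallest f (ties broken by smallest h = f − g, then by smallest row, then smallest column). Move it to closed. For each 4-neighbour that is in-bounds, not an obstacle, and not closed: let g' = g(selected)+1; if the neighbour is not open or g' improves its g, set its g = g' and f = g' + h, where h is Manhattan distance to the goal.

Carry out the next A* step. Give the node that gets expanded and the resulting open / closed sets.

step 1: expand (3,2) (f=5, h=2) → closed; open now [(1,4) g=1 f=7, (2,2) g=4 f=7, (3,1) g=4 f=5, (4,2) g=4 f=5, (4,3) g=3 f=5, (4,4) g=2 f=5]

expanded=(3,2); open=[(1,4) g=1 f=7, (2,2) g=4 f=7, (3,1) g=4 f=5, (4,2) g=4 f=5, (4,3) g=3 f=5, (4,4) g=2 f=5]; closed=[(2,4), (3,2), (3,3), (3,4)]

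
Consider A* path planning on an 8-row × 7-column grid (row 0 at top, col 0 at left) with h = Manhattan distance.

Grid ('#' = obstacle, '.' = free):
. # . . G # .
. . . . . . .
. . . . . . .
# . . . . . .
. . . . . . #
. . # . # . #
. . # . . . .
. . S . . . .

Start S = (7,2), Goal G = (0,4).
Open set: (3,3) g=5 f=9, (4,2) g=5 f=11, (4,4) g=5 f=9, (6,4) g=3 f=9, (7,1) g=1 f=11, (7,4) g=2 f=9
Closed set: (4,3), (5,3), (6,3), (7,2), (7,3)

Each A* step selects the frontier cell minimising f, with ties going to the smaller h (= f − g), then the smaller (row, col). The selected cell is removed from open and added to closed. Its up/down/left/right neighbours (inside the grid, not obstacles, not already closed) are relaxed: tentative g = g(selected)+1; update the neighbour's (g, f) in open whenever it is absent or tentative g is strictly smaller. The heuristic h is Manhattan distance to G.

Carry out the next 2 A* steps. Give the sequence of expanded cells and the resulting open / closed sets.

order=[(3,3) → (2,3)]; open=[(1,3) g=7 f=9, (2,2) g=7 f=11, (2,4) g=7 f=9, (3,2) g=6 f=11, (3,4) g=6 f=9, (4,2) g=5 f=11, (4,4) g=5 f=9, (6,4) g=3 f=9, (7,1) g=1 f=11, (7,4) g=2 f=9]; closed=[(2,3), (3,3), (4,3), (5,3), (6,3), (7,2), (7,3)]

step 1: expand (3,3) (f=9, h=4) → closed; open now [(2,3) g=6 f=9, (3,2) g=6 f=11, (3,4) g=6 f=9, (4,2) g=5 f=11, (4,4) g=5 f=9, (6,4) g=3 f=9, (7,1) g=1 f=11, (7,4) g=2 f=9]
step 2: expand (2,3) (f=9, h=3) → closed; open now [(1,3) g=7 f=9, (2,2) g=7 f=11, (2,4) g=7 f=9, (3,2) g=6 f=11, (3,4) g=6 f=9, (4,2) g=5 f=11, (4,4) g=5 f=9, (6,4) g=3 f=9, (7,1) g=1 f=11, (7,4) g=2 f=9]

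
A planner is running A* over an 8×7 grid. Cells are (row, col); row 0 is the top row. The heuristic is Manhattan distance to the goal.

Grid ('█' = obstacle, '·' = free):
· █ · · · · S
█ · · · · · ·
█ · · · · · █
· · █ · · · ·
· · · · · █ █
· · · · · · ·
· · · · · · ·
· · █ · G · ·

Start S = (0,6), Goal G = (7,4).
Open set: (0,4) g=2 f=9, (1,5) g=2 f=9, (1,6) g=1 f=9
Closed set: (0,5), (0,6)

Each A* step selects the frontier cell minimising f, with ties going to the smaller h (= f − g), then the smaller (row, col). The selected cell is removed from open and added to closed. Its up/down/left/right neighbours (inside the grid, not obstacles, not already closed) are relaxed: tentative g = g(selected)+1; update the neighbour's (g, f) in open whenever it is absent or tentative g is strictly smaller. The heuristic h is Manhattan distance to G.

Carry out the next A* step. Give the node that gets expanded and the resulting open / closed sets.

step 1: expand (0,4) (f=9, h=7) → closed; open now [(0,3) g=3 f=11, (1,4) g=3 f=9, (1,5) g=2 f=9, (1,6) g=1 f=9]

expanded=(0,4); open=[(0,3) g=3 f=11, (1,4) g=3 f=9, (1,5) g=2 f=9, (1,6) g=1 f=9]; closed=[(0,4), (0,5), (0,6)]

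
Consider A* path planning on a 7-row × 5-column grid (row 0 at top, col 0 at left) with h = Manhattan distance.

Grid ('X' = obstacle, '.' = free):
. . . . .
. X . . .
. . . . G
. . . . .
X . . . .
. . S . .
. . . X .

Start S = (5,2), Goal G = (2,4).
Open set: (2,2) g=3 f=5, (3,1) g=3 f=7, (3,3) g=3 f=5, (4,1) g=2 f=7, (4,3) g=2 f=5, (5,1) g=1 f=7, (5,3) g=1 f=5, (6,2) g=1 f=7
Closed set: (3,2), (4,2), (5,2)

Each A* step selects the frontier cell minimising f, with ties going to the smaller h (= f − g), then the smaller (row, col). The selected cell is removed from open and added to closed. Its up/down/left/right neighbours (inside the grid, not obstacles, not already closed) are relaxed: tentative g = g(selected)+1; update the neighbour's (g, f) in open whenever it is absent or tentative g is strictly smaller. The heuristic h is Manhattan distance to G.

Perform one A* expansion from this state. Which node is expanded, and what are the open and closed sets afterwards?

expanded=(2,2); open=[(1,2) g=4 f=7, (2,1) g=4 f=7, (2,3) g=4 f=5, (3,1) g=3 f=7, (3,3) g=3 f=5, (4,1) g=2 f=7, (4,3) g=2 f=5, (5,1) g=1 f=7, (5,3) g=1 f=5, (6,2) g=1 f=7]; closed=[(2,2), (3,2), (4,2), (5,2)]

step 1: expand (2,2) (f=5, h=2) → closed; open now [(1,2) g=4 f=7, (2,1) g=4 f=7, (2,3) g=4 f=5, (3,1) g=3 f=7, (3,3) g=3 f=5, (4,1) g=2 f=7, (4,3) g=2 f=5, (5,1) g=1 f=7, (5,3) g=1 f=5, (6,2) g=1 f=7]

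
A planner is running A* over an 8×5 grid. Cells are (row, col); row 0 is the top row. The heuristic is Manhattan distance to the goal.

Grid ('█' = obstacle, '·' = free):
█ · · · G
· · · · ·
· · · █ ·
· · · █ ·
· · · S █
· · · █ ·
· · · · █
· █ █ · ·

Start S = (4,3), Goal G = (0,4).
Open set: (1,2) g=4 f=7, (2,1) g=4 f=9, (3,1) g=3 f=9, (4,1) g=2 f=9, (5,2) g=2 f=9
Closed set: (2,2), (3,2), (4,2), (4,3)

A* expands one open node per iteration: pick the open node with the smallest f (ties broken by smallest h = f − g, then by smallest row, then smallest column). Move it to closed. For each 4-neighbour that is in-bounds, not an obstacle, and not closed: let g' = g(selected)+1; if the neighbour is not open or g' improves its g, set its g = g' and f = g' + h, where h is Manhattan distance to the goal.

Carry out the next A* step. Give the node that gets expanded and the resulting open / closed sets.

expanded=(1,2); open=[(0,2) g=5 f=7, (1,1) g=5 f=9, (1,3) g=5 f=7, (2,1) g=4 f=9, (3,1) g=3 f=9, (4,1) g=2 f=9, (5,2) g=2 f=9]; closed=[(1,2), (2,2), (3,2), (4,2), (4,3)]

step 1: expand (1,2) (f=7, h=3) → closed; open now [(0,2) g=5 f=7, (1,1) g=5 f=9, (1,3) g=5 f=7, (2,1) g=4 f=9, (3,1) g=3 f=9, (4,1) g=2 f=9, (5,2) g=2 f=9]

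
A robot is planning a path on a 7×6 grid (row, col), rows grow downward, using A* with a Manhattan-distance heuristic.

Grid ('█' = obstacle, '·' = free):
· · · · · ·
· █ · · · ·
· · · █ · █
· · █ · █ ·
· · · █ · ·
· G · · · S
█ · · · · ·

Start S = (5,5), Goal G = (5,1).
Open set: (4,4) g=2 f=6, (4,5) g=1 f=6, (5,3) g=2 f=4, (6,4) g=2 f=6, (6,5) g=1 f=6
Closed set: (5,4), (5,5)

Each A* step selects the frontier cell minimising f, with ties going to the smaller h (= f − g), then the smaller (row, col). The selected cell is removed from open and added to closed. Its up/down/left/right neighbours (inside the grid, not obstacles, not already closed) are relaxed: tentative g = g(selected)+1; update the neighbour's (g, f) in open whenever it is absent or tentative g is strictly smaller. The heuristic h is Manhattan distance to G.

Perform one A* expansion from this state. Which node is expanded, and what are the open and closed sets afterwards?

expanded=(5,3); open=[(4,4) g=2 f=6, (4,5) g=1 f=6, (5,2) g=3 f=4, (6,3) g=3 f=6, (6,4) g=2 f=6, (6,5) g=1 f=6]; closed=[(5,3), (5,4), (5,5)]

step 1: expand (5,3) (f=4, h=2) → closed; open now [(4,4) g=2 f=6, (4,5) g=1 f=6, (5,2) g=3 f=4, (6,3) g=3 f=6, (6,4) g=2 f=6, (6,5) g=1 f=6]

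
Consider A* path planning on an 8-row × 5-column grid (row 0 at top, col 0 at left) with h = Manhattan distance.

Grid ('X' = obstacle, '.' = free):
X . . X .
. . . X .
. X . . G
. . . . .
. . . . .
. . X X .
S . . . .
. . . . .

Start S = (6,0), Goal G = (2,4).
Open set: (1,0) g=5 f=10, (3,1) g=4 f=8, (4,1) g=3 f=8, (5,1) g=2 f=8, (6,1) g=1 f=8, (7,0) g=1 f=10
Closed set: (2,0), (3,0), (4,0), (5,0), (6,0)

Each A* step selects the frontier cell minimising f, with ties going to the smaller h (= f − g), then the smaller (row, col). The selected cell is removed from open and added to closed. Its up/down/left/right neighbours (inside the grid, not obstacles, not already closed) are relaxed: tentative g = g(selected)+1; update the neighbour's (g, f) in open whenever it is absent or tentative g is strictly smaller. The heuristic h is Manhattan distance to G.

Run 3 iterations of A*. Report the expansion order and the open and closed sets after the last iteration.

step 1: expand (3,1) (f=8, h=4) → closed; open now [(1,0) g=5 f=10, (3,2) g=5 f=8, (4,1) g=3 f=8, (5,1) g=2 f=8, (6,1) g=1 f=8, (7,0) g=1 f=10]
step 2: expand (3,2) (f=8, h=3) → closed; open now [(1,0) g=5 f=10, (2,2) g=6 f=8, (3,3) g=6 f=8, (4,1) g=3 f=8, (4,2) g=6 f=10, (5,1) g=2 f=8, (6,1) g=1 f=8, (7,0) g=1 f=10]
step 3: expand (2,2) (f=8, h=2) → closed; open now [(1,0) g=5 f=10, (1,2) g=7 f=10, (2,3) g=7 f=8, (3,3) g=6 f=8, (4,1) g=3 f=8, (4,2) g=6 f=10, (5,1) g=2 f=8, (6,1) g=1 f=8, (7,0) g=1 f=10]

order=[(3,1) → (3,2) → (2,2)]; open=[(1,0) g=5 f=10, (1,2) g=7 f=10, (2,3) g=7 f=8, (3,3) g=6 f=8, (4,1) g=3 f=8, (4,2) g=6 f=10, (5,1) g=2 f=8, (6,1) g=1 f=8, (7,0) g=1 f=10]; closed=[(2,0), (2,2), (3,0), (3,1), (3,2), (4,0), (5,0), (6,0)]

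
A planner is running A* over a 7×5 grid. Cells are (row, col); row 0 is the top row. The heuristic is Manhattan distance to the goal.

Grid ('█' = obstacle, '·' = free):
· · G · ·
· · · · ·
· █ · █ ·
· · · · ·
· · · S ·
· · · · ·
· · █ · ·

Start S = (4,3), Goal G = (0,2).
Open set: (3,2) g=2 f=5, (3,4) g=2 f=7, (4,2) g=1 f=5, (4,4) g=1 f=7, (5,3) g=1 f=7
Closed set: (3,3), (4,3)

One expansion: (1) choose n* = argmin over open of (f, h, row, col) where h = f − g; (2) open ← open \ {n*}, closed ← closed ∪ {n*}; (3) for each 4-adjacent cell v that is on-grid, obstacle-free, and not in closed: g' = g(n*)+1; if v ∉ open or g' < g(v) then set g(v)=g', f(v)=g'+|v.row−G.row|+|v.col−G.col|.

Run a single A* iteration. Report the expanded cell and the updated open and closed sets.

expanded=(3,2); open=[(2,2) g=3 f=5, (3,1) g=3 f=7, (3,4) g=2 f=7, (4,2) g=1 f=5, (4,4) g=1 f=7, (5,3) g=1 f=7]; closed=[(3,2), (3,3), (4,3)]

step 1: expand (3,2) (f=5, h=3) → closed; open now [(2,2) g=3 f=5, (3,1) g=3 f=7, (3,4) g=2 f=7, (4,2) g=1 f=5, (4,4) g=1 f=7, (5,3) g=1 f=7]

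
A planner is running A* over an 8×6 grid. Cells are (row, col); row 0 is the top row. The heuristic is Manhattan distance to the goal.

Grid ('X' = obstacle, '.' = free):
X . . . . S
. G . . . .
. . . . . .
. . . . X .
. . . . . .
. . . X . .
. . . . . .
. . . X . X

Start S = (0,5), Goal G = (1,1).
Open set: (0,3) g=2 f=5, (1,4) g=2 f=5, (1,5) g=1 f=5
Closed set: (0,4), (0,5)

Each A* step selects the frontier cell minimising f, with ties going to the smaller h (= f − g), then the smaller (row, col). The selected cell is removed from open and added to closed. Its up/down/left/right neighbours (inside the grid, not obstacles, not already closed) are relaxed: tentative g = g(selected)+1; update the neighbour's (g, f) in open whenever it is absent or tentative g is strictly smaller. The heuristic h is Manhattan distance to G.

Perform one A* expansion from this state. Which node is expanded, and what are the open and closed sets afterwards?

step 1: expand (0,3) (f=5, h=3) → closed; open now [(0,2) g=3 f=5, (1,3) g=3 f=5, (1,4) g=2 f=5, (1,5) g=1 f=5]

expanded=(0,3); open=[(0,2) g=3 f=5, (1,3) g=3 f=5, (1,4) g=2 f=5, (1,5) g=1 f=5]; closed=[(0,3), (0,4), (0,5)]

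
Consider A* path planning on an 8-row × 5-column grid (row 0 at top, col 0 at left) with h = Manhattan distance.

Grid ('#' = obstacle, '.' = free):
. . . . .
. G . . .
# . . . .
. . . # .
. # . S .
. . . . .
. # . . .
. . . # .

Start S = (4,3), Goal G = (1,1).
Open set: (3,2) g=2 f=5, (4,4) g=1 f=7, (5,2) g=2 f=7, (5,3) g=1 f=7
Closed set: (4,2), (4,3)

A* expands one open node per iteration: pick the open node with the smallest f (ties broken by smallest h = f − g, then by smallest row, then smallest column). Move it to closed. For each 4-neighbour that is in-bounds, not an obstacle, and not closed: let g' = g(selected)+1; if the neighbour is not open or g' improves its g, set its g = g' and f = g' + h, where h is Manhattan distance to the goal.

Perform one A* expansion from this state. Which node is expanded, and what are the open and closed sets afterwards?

expanded=(3,2); open=[(2,2) g=3 f=5, (3,1) g=3 f=5, (4,4) g=1 f=7, (5,2) g=2 f=7, (5,3) g=1 f=7]; closed=[(3,2), (4,2), (4,3)]

step 1: expand (3,2) (f=5, h=3) → closed; open now [(2,2) g=3 f=5, (3,1) g=3 f=5, (4,4) g=1 f=7, (5,2) g=2 f=7, (5,3) g=1 f=7]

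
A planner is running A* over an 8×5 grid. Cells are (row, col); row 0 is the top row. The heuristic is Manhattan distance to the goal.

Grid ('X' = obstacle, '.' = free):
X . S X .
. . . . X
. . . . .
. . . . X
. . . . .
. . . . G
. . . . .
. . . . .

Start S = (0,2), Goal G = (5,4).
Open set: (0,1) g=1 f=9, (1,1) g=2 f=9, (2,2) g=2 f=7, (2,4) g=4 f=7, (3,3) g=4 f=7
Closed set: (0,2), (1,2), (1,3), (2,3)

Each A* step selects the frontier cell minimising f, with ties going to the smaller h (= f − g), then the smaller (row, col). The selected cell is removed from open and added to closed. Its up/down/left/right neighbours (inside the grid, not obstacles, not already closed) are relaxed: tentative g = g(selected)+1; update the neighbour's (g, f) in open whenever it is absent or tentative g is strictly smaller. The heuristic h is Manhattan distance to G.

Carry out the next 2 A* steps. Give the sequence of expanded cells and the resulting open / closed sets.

step 1: expand (2,4) (f=7, h=3) → closed; open now [(0,1) g=1 f=9, (1,1) g=2 f=9, (2,2) g=2 f=7, (3,3) g=4 f=7]
step 2: expand (3,3) (f=7, h=3) → closed; open now [(0,1) g=1 f=9, (1,1) g=2 f=9, (2,2) g=2 f=7, (3,2) g=5 f=9, (4,3) g=5 f=7]

order=[(2,4) → (3,3)]; open=[(0,1) g=1 f=9, (1,1) g=2 f=9, (2,2) g=2 f=7, (3,2) g=5 f=9, (4,3) g=5 f=7]; closed=[(0,2), (1,2), (1,3), (2,3), (2,4), (3,3)]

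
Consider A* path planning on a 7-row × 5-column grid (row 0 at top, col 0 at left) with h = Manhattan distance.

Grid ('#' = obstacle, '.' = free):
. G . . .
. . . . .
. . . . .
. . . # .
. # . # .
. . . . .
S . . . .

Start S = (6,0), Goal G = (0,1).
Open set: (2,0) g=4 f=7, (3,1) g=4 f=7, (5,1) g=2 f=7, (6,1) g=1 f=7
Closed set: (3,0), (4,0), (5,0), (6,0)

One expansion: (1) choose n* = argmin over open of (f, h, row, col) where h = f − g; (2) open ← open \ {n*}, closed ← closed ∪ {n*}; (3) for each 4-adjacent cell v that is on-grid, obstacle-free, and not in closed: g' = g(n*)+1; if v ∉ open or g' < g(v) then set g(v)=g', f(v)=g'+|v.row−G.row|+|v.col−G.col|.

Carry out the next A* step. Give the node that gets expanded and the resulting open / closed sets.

expanded=(2,0); open=[(1,0) g=5 f=7, (2,1) g=5 f=7, (3,1) g=4 f=7, (5,1) g=2 f=7, (6,1) g=1 f=7]; closed=[(2,0), (3,0), (4,0), (5,0), (6,0)]

step 1: expand (2,0) (f=7, h=3) → closed; open now [(1,0) g=5 f=7, (2,1) g=5 f=7, (3,1) g=4 f=7, (5,1) g=2 f=7, (6,1) g=1 f=7]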